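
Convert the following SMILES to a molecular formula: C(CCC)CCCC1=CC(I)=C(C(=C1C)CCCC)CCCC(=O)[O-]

C22H34IO2-

Heavy atoms from the SMILES: 22 C, 1 I, 2 O.
Implicit hydrogens by atom environment:
  12 × C: 2 H each → 24
  5 × C (aromatic): no H
  3 × C: 3 H each → 9
  1 × C (aromatic): 1 H
  1 × C: no H
  1 × I: no H
  1 × O: no H
  1 × O (charge -1): no H
  Total hydrogens = 34.
Net charge -1.
Molecular formula: C22H34IO2-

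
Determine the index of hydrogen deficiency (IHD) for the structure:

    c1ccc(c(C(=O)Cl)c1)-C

Molecular formula from the SMILES: C8H7ClO.
DoU = (2C + 2 + N − H − X)/2 = (2·8 + 2 + 0 − 7 − 1)/2 = 10/2 = 5.
(Structurally: 1 ring(s) + 4 π bond(s) = 5.)

5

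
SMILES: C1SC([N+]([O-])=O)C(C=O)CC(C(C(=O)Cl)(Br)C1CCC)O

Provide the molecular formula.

Heavy atoms from the SMILES: 1 Br, 12 C, 1 Cl, 1 N, 5 O, 1 S.
Implicit hydrogens by atom environment:
  5 × C: 1 H each → 5
  4 × C: 2 H each → 8
  3 × O: no H
  2 × C: no H
  1 × Br: no H
  1 × C: 3 H
  1 × Cl: no H
  1 × N (charge +1): no H
  1 × O: 1 H
  1 × O (charge -1): no H
  1 × S: no H
  Total hydrogens = 17.
Molecular formula: C12H17BrClNO5S

C12H17BrClNO5S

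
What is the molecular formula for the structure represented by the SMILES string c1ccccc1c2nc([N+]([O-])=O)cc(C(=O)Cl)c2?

Heavy atoms from the SMILES: 12 C, 1 Cl, 2 N, 3 O.
Implicit hydrogens by atom environment:
  7 × C (aromatic): 1 H each → 7
  4 × C (aromatic): no H
  2 × O: no H
  1 × C: no H
  1 × Cl: no H
  1 × N (aromatic): no H
  1 × N (charge +1): no H
  1 × O (charge -1): no H
  Total hydrogens = 7.
Molecular formula: C12H7ClN2O3

C12H7ClN2O3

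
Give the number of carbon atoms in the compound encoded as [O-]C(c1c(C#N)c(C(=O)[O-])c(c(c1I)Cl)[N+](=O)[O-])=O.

The symbol for carbon appears 9 times in the SMILES. Lowercase c denotes aromatic carbon and counts toward C.

9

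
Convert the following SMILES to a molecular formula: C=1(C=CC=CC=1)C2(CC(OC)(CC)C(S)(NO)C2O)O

Heavy atoms from the SMILES: 14 C, 1 N, 4 O, 1 S.
Implicit hydrogens by atom environment:
  5 × C (aromatic): 1 H each → 5
  3 × C: no H
  3 × O: 1 H each → 3
  2 × C: 3 H each → 6
  2 × C: 2 H each → 4
  1 × C: 1 H
  1 × C (aromatic): no H
  1 × N: 1 H
  1 × O: no H
  1 × S: 1 H
  Total hydrogens = 21.
Molecular formula: C14H21NO4S

C14H21NO4S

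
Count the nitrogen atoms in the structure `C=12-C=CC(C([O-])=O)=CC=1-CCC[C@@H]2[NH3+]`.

1

The symbol for nitrogen appears 1 time in the SMILES.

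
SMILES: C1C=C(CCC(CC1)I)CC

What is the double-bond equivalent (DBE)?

Molecular formula from the SMILES: C10H17I.
DoU = (2C + 2 + N − H − X)/2 = (2·10 + 2 + 0 − 17 − 1)/2 = 4/2 = 2.
(Structurally: 1 ring(s) + 1 π bond(s) = 2.)

2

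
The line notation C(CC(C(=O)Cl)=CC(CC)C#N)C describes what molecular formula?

Heavy atoms from the SMILES: 10 C, 1 Cl, 1 N, 1 O.
Implicit hydrogens by atom environment:
  3 × C: 2 H each → 6
  3 × C: no H
  2 × C: 3 H each → 6
  2 × C: 1 H each → 2
  1 × Cl: no H
  1 × N: no H
  1 × O: no H
  Total hydrogens = 14.
Molecular formula: C10H14ClNO

C10H14ClNO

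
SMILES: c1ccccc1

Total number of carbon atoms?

6

The symbol for carbon appears 6 times in the SMILES. Lowercase c denotes aromatic carbon and counts toward C.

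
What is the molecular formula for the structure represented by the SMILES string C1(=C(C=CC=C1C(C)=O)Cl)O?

Heavy atoms from the SMILES: 8 C, 1 Cl, 2 O.
Implicit hydrogens by atom environment:
  3 × C (aromatic): 1 H each → 3
  3 × C (aromatic): no H
  1 × C: 3 H
  1 × C: no H
  1 × Cl: no H
  1 × O: 1 H
  1 × O: no H
  Total hydrogens = 7.
Molecular formula: C8H7ClO2

C8H7ClO2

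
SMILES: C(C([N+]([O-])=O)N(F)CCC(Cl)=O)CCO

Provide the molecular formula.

Heavy atoms from the SMILES: 7 C, 1 Cl, 1 F, 2 N, 4 O.
Implicit hydrogens by atom environment:
  5 × C: 2 H each → 10
  2 × O: no H
  1 × C: 1 H
  1 × C: no H
  1 × Cl: no H
  1 × F: no H
  1 × N: no H
  1 × N (charge +1): no H
  1 × O: 1 H
  1 × O (charge -1): no H
  Total hydrogens = 12.
Molecular formula: C7H12ClFN2O4

C7H12ClFN2O4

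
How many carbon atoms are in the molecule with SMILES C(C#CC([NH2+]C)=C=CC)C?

The symbol for carbon appears 9 times in the SMILES.

9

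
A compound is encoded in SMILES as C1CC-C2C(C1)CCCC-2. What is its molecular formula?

Heavy atoms from the SMILES: 10 C.
Implicit hydrogens by atom environment:
  8 × C: 2 H each → 16
  2 × C: 1 H each → 2
  Total hydrogens = 18.
Molecular formula: C10H18

C10H18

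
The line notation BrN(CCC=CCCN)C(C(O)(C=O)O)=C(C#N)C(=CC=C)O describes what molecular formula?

C15H20BrN3O4

Heavy atoms from the SMILES: 1 Br, 15 C, 3 N, 4 O.
Implicit hydrogens by atom environment:
  5 × C: 2 H each → 10
  5 × C: 1 H each → 5
  5 × C: no H
  3 × O: 1 H each → 3
  2 × N: no H
  1 × Br: no H
  1 × N: 2 H
  1 × O: no H
  Total hydrogens = 20.
Molecular formula: C15H20BrN3O4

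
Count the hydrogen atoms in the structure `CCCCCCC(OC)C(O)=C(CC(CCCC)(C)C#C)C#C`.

Hydrogens are implicit in SMILES; fill each atom to its normal valence:
  9 × C: 2 H each → 18
  5 × C: no H
  4 × C: 3 H each → 12
  3 × C: 1 H each → 3
  1 × O: 1 H
  1 × O: no H
  Total hydrogens = 34.

34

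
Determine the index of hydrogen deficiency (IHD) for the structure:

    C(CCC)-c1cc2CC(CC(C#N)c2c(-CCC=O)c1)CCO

Molecular formula from the SMILES: C20H27NO2.
DoU = (2C + 2 + N − H − X)/2 = (2·20 + 2 + 1 − 27 − 0)/2 = 16/2 = 8.
(Structurally: 2 ring(s) + 6 π bond(s) = 8.)

8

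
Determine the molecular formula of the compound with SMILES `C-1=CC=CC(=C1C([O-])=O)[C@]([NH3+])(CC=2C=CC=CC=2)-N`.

Heavy atoms from the SMILES: 15 C, 2 N, 2 O.
Implicit hydrogens by atom environment:
  9 × C (aromatic): 1 H each → 9
  3 × C (aromatic): no H
  2 × C: no H
  1 × C: 2 H
  1 × N (charge +1): 3 H
  1 × N: 2 H
  1 × O: no H
  1 × O (charge -1): no H
  Total hydrogens = 16.
Molecular formula: C15H16N2O2

C15H16N2O2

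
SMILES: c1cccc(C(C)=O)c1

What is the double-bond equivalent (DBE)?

5

Molecular formula from the SMILES: C8H8O.
DoU = (2C + 2 + N − H − X)/2 = (2·8 + 2 + 0 − 8 − 0)/2 = 10/2 = 5.
(Structurally: 1 ring(s) + 4 π bond(s) = 5.)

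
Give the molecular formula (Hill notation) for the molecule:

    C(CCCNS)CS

Heavy atoms from the SMILES: 5 C, 1 N, 2 S.
Implicit hydrogens by atom environment:
  5 × C: 2 H each → 10
  2 × S: 1 H each → 2
  1 × N: 1 H
  Total hydrogens = 13.
Molecular formula: C5H13NS2

C5H13NS2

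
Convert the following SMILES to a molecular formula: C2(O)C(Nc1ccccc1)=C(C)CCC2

C13H17NO

Heavy atoms from the SMILES: 13 C, 1 N, 1 O.
Implicit hydrogens by atom environment:
  5 × C (aromatic): 1 H each → 5
  3 × C: 2 H each → 6
  2 × C: no H
  1 × C: 3 H
  1 × C: 1 H
  1 × C (aromatic): no H
  1 × N: 1 H
  1 × O: 1 H
  Total hydrogens = 17.
Molecular formula: C13H17NO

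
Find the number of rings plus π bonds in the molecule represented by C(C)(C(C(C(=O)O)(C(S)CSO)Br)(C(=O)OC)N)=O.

3

Molecular formula from the SMILES: C9H14BrNO6S2.
DoU = (2C + 2 + N − H − X)/2 = (2·9 + 2 + 1 − 14 − 1)/2 = 6/2 = 3.
(Structurally: 0 ring(s) + 3 π bond(s) = 3.)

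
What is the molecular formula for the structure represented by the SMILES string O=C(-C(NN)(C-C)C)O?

Heavy atoms from the SMILES: 5 C, 2 N, 2 O.
Implicit hydrogens by atom environment:
  2 × C: 3 H each → 6
  2 × C: no H
  1 × C: 2 H
  1 × N: 2 H
  1 × N: 1 H
  1 × O: 1 H
  1 × O: no H
  Total hydrogens = 12.
Molecular formula: C5H12N2O2

C5H12N2O2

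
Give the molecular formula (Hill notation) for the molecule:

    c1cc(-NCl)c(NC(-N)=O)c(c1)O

C7H8ClN3O2

Heavy atoms from the SMILES: 7 C, 1 Cl, 3 N, 2 O.
Implicit hydrogens by atom environment:
  3 × C (aromatic): 1 H each → 3
  3 × C (aromatic): no H
  2 × N: 1 H each → 2
  1 × C: no H
  1 × Cl: no H
  1 × N: 2 H
  1 × O: 1 H
  1 × O: no H
  Total hydrogens = 8.
Molecular formula: C7H8ClN3O2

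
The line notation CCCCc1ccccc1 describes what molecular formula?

Heavy atoms from the SMILES: 10 C.
Implicit hydrogens by atom environment:
  5 × C (aromatic): 1 H each → 5
  3 × C: 2 H each → 6
  1 × C: 3 H
  1 × C (aromatic): no H
  Total hydrogens = 14.
Molecular formula: C10H14

C10H14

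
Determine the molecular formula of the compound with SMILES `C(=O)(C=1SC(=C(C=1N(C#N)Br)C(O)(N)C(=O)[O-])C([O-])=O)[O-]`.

[C9H3BrN3O7S]3-

Heavy atoms from the SMILES: 1 Br, 9 C, 3 N, 7 O, 1 S.
Implicit hydrogens by atom environment:
  5 × C: no H
  4 × C (aromatic): no H
  3 × O: no H
  3 × O (charge -1): no H
  2 × N: no H
  1 × Br: no H
  1 × N: 2 H
  1 × O: 1 H
  1 × S (aromatic): no H
  Total hydrogens = 3.
Net charge -3.
Molecular formula: [C9H3BrN3O7S]3-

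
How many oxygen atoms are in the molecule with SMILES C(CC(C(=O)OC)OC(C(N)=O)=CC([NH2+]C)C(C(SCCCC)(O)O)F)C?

6

The symbol for oxygen appears 6 times in the SMILES.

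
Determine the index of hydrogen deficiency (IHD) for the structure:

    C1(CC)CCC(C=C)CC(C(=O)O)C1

3

Molecular formula from the SMILES: C12H20O2.
DoU = (2C + 2 + N − H − X)/2 = (2·12 + 2 + 0 − 20 − 0)/2 = 6/2 = 3.
(Structurally: 1 ring(s) + 2 π bond(s) = 3.)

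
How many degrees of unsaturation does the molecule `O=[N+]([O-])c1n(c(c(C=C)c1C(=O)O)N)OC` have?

Molecular formula from the SMILES: C8H9N3O5.
DoU = (2C + 2 + N − H − X)/2 = (2·8 + 2 + 3 − 9 − 0)/2 = 12/2 = 6.
(Structurally: 1 ring(s) + 5 π bond(s) = 6.)

6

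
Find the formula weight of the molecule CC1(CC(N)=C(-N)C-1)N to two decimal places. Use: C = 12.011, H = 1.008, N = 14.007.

Molecular formula: C6H13N3.
M = 6×12.011 + 13×1.008 + 3×14.007 = 127.19 g/mol.

127.19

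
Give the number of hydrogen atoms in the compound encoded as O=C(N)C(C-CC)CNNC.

17

Hydrogens are implicit in SMILES; fill each atom to its normal valence:
  3 × C: 2 H each → 6
  2 × C: 3 H each → 6
  2 × N: 1 H each → 2
  1 × C: 1 H
  1 × C: no H
  1 × N: 2 H
  1 × O: no H
  Total hydrogens = 17.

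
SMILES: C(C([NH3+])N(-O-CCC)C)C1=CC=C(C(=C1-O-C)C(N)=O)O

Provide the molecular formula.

Heavy atoms from the SMILES: 14 C, 3 N, 4 O.
Implicit hydrogens by atom environment:
  4 × C (aromatic): no H
  3 × C: 3 H each → 9
  3 × C: 2 H each → 6
  3 × O: no H
  2 × C (aromatic): 1 H each → 2
  1 × C: 1 H
  1 × C: no H
  1 × N (charge +1): 3 H
  1 × N: 2 H
  1 × N: no H
  1 × O: 1 H
  Total hydrogens = 24.
Net charge +1.
Molecular formula: C14H24N3O4+

C14H24N3O4+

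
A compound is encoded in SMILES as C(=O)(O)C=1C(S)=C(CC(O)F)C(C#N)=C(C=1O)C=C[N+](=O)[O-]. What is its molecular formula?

C12H9FN2O6S

Heavy atoms from the SMILES: 12 C, 1 F, 2 N, 6 O, 1 S.
Implicit hydrogens by atom environment:
  6 × C (aromatic): no H
  3 × C: 1 H each → 3
  3 × O: 1 H each → 3
  2 × C: no H
  2 × O: no H
  1 × C: 2 H
  1 × F: no H
  1 × N: no H
  1 × N (charge +1): no H
  1 × O (charge -1): no H
  1 × S: 1 H
  Total hydrogens = 9.
Molecular formula: C12H9FN2O6S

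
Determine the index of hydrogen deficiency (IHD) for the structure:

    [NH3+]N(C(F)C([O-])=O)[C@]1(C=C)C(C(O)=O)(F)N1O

Molecular formula from the SMILES: C7H9F2N3O5.
DoU = (2C + 2 + N − H − X)/2 = (2·7 + 2 + 3 − 9 − 2)/2 = 8/2 = 4.
(Structurally: 1 ring(s) + 3 π bond(s) = 4.)

4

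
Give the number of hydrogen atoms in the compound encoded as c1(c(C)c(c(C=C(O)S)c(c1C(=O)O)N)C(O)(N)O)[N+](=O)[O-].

Hydrogens are implicit in SMILES; fill each atom to its normal valence:
  6 × C (aromatic): no H
  4 × O: 1 H each → 4
  3 × C: no H
  2 × N: 2 H each → 4
  2 × O: no H
  1 × C: 3 H
  1 × C: 1 H
  1 × N (charge +1): no H
  1 × O (charge -1): no H
  1 × S: 1 H
  Total hydrogens = 13.

13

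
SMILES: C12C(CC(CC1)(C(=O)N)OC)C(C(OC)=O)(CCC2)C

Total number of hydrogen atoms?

Hydrogens are implicit in SMILES; fill each atom to its normal valence:
  6 × C: 2 H each → 12
  4 × C: no H
  4 × O: no H
  3 × C: 3 H each → 9
  2 × C: 1 H each → 2
  1 × N: 2 H
  Total hydrogens = 25.

25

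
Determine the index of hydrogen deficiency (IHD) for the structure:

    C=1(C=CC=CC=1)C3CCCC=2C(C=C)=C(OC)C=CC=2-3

Molecular formula from the SMILES: C19H20O.
DoU = (2C + 2 + N − H − X)/2 = (2·19 + 2 + 0 − 20 − 0)/2 = 20/2 = 10.
(Structurally: 3 ring(s) + 7 π bond(s) = 10.)

10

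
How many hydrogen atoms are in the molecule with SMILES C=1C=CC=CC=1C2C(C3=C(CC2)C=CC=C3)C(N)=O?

Hydrogens are implicit in SMILES; fill each atom to its normal valence:
  9 × C (aromatic): 1 H each → 9
  3 × C (aromatic): no H
  2 × C: 2 H each → 4
  2 × C: 1 H each → 2
  1 × C: no H
  1 × N: 2 H
  1 × O: no H
  Total hydrogens = 17.

17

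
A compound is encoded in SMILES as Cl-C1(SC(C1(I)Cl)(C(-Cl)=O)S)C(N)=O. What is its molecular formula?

Heavy atoms from the SMILES: 5 C, 3 Cl, 1 I, 1 N, 2 O, 2 S.
Implicit hydrogens by atom environment:
  5 × C: no H
  3 × Cl: no H
  2 × O: no H
  1 × I: no H
  1 × N: 2 H
  1 × S: 1 H
  1 × S: no H
  Total hydrogens = 3.
Molecular formula: C5H3Cl3INO2S2

C5H3Cl3INO2S2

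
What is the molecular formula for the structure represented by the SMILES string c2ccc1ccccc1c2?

Heavy atoms from the SMILES: 10 C.
Implicit hydrogens by atom environment:
  8 × C (aromatic): 1 H each → 8
  2 × C (aromatic): no H
  Total hydrogens = 8.
Molecular formula: C10H8

C10H8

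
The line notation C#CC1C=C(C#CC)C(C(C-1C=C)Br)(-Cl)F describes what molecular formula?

Heavy atoms from the SMILES: 1 Br, 13 C, 1 Cl, 1 F.
Implicit hydrogens by atom environment:
  6 × C: 1 H each → 6
  5 × C: no H
  1 × Br: no H
  1 × C: 3 H
  1 × C: 2 H
  1 × Cl: no H
  1 × F: no H
  Total hydrogens = 11.
Molecular formula: C13H11BrClF

C13H11BrClF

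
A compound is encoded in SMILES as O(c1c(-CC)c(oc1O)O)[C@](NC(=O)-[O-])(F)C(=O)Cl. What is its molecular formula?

Heavy atoms from the SMILES: 9 C, 1 Cl, 1 F, 1 N, 7 O.
Implicit hydrogens by atom environment:
  4 × C (aromatic): no H
  3 × C: no H
  3 × O: no H
  2 × O: 1 H each → 2
  1 × C: 3 H
  1 × C: 2 H
  1 × Cl: no H
  1 × F: no H
  1 × N: 1 H
  1 × O (aromatic): no H
  1 × O (charge -1): no H
  Total hydrogens = 8.
Net charge -1.
Molecular formula: C9H8ClFNO7-

C9H8ClFNO7-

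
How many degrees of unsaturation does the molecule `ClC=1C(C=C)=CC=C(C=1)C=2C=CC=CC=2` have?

Molecular formula from the SMILES: C14H11Cl.
DoU = (2C + 2 + N − H − X)/2 = (2·14 + 2 + 0 − 11 − 1)/2 = 18/2 = 9.
(Structurally: 2 ring(s) + 7 π bond(s) = 9.)

9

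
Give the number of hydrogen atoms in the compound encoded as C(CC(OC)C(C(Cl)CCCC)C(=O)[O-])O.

Hydrogens are implicit in SMILES; fill each atom to its normal valence:
  5 × C: 2 H each → 10
  3 × C: 1 H each → 3
  2 × C: 3 H each → 6
  2 × O: no H
  1 × C: no H
  1 × Cl: no H
  1 × O: 1 H
  1 × O (charge -1): no H
  Total hydrogens = 20.

20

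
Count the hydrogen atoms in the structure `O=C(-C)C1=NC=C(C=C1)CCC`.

13

Hydrogens are implicit in SMILES; fill each atom to its normal valence:
  3 × C (aromatic): 1 H each → 3
  2 × C: 3 H each → 6
  2 × C: 2 H each → 4
  2 × C (aromatic): no H
  1 × C: no H
  1 × N (aromatic): no H
  1 × O: no H
  Total hydrogens = 13.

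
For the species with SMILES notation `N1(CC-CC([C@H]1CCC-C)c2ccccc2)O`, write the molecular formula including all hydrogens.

C15H23NO

Heavy atoms from the SMILES: 15 C, 1 N, 1 O.
Implicit hydrogens by atom environment:
  6 × C: 2 H each → 12
  5 × C (aromatic): 1 H each → 5
  2 × C: 1 H each → 2
  1 × C: 3 H
  1 × C (aromatic): no H
  1 × N: no H
  1 × O: 1 H
  Total hydrogens = 23.
Molecular formula: C15H23NO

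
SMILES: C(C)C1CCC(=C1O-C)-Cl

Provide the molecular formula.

C8H13ClO

Heavy atoms from the SMILES: 8 C, 1 Cl, 1 O.
Implicit hydrogens by atom environment:
  3 × C: 2 H each → 6
  2 × C: 3 H each → 6
  2 × C: no H
  1 × C: 1 H
  1 × Cl: no H
  1 × O: no H
  Total hydrogens = 13.
Molecular formula: C8H13ClO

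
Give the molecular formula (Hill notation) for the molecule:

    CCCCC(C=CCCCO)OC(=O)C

C12H22O3

Heavy atoms from the SMILES: 12 C, 3 O.
Implicit hydrogens by atom environment:
  6 × C: 2 H each → 12
  3 × C: 1 H each → 3
  2 × C: 3 H each → 6
  2 × O: no H
  1 × C: no H
  1 × O: 1 H
  Total hydrogens = 22.
Molecular formula: C12H22O3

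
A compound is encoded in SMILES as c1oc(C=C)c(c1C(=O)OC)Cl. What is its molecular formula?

Heavy atoms from the SMILES: 8 C, 1 Cl, 3 O.
Implicit hydrogens by atom environment:
  3 × C (aromatic): no H
  2 × O: no H
  1 × C: 3 H
  1 × C: 2 H
  1 × C (aromatic): 1 H
  1 × C: 1 H
  1 × C: no H
  1 × Cl: no H
  1 × O (aromatic): no H
  Total hydrogens = 7.
Molecular formula: C8H7ClO3

C8H7ClO3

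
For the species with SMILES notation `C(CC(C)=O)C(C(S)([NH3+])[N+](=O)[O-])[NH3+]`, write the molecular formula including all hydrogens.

[C6H15N3O3S]2+

Heavy atoms from the SMILES: 6 C, 3 N, 3 O, 1 S.
Implicit hydrogens by atom environment:
  2 × C: 2 H each → 4
  2 × C: no H
  2 × N (charge +1): 3 H each → 6
  2 × O: no H
  1 × C: 3 H
  1 × C: 1 H
  1 × N (charge +1): no H
  1 × O (charge -1): no H
  1 × S: 1 H
  Total hydrogens = 15.
Net charge +2.
Molecular formula: [C6H15N3O3S]2+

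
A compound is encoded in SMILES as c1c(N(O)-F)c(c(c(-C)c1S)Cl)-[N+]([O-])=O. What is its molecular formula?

Heavy atoms from the SMILES: 7 C, 1 Cl, 1 F, 2 N, 3 O, 1 S.
Implicit hydrogens by atom environment:
  5 × C (aromatic): no H
  1 × C: 3 H
  1 × C (aromatic): 1 H
  1 × Cl: no H
  1 × F: no H
  1 × N: no H
  1 × N (charge +1): no H
  1 × O: 1 H
  1 × O: no H
  1 × O (charge -1): no H
  1 × S: 1 H
  Total hydrogens = 6.
Molecular formula: C7H6ClFN2O3S

C7H6ClFN2O3S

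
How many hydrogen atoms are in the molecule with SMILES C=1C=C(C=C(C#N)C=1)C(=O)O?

5

Hydrogens are implicit in SMILES; fill each atom to its normal valence:
  4 × C (aromatic): 1 H each → 4
  2 × C (aromatic): no H
  2 × C: no H
  1 × N: no H
  1 × O: 1 H
  1 × O: no H
  Total hydrogens = 5.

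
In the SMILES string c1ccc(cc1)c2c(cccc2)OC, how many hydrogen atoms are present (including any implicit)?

Hydrogens are implicit in SMILES; fill each atom to its normal valence:
  9 × C (aromatic): 1 H each → 9
  3 × C (aromatic): no H
  1 × C: 3 H
  1 × O: no H
  Total hydrogens = 12.

12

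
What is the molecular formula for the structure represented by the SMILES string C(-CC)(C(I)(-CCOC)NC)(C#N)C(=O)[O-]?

C10H16IN2O3-

Heavy atoms from the SMILES: 10 C, 1 I, 2 N, 3 O.
Implicit hydrogens by atom environment:
  4 × C: no H
  3 × C: 3 H each → 9
  3 × C: 2 H each → 6
  2 × O: no H
  1 × I: no H
  1 × N: 1 H
  1 × N: no H
  1 × O (charge -1): no H
  Total hydrogens = 16.
Net charge -1.
Molecular formula: C10H16IN2O3-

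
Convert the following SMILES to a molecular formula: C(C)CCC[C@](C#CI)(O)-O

Heavy atoms from the SMILES: 8 C, 1 I, 2 O.
Implicit hydrogens by atom environment:
  4 × C: 2 H each → 8
  3 × C: no H
  2 × O: 1 H each → 2
  1 × C: 3 H
  1 × I: no H
  Total hydrogens = 13.
Molecular formula: C8H13IO2

C8H13IO2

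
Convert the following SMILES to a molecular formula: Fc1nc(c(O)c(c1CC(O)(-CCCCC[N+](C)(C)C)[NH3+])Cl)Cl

[C15H26Cl2FN3O2]2+

Heavy atoms from the SMILES: 15 C, 2 Cl, 1 F, 3 N, 2 O.
Implicit hydrogens by atom environment:
  6 × C: 2 H each → 12
  5 × C (aromatic): no H
  3 × C: 3 H each → 9
  2 × Cl: no H
  2 × O: 1 H each → 2
  1 × C: no H
  1 × F: no H
  1 × N (charge +1): 3 H
  1 × N (aromatic): no H
  1 × N (charge +1): no H
  Total hydrogens = 26.
Net charge +2.
Molecular formula: [C15H26Cl2FN3O2]2+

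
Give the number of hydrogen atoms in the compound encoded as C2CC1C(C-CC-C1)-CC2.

Hydrogens are implicit in SMILES; fill each atom to its normal valence:
  8 × C: 2 H each → 16
  2 × C: 1 H each → 2
  Total hydrogens = 18.

18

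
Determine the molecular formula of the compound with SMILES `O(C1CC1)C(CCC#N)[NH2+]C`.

C8H15N2O+

Heavy atoms from the SMILES: 8 C, 2 N, 1 O.
Implicit hydrogens by atom environment:
  4 × C: 2 H each → 8
  2 × C: 1 H each → 2
  1 × C: 3 H
  1 × C: no H
  1 × N (charge +1): 2 H
  1 × N: no H
  1 × O: no H
  Total hydrogens = 15.
Net charge +1.
Molecular formula: C8H15N2O+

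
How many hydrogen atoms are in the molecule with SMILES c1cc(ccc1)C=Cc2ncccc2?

11

Hydrogens are implicit in SMILES; fill each atom to its normal valence:
  9 × C (aromatic): 1 H each → 9
  2 × C: 1 H each → 2
  2 × C (aromatic): no H
  1 × N (aromatic): no H
  Total hydrogens = 11.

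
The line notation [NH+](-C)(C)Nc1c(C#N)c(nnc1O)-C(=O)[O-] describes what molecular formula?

C8H9N5O3

Heavy atoms from the SMILES: 8 C, 5 N, 3 O.
Implicit hydrogens by atom environment:
  4 × C (aromatic): no H
  2 × C: 3 H each → 6
  2 × C: no H
  2 × N (aromatic): no H
  1 × N: 1 H
  1 × N (charge +1): 1 H
  1 × N: no H
  1 × O: 1 H
  1 × O: no H
  1 × O (charge -1): no H
  Total hydrogens = 9.
Molecular formula: C8H9N5O3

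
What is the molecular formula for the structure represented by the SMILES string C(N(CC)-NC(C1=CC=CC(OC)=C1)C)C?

Heavy atoms from the SMILES: 13 C, 2 N, 1 O.
Implicit hydrogens by atom environment:
  4 × C: 3 H each → 12
  4 × C (aromatic): 1 H each → 4
  2 × C: 2 H each → 4
  2 × C (aromatic): no H
  1 × C: 1 H
  1 × N: 1 H
  1 × N: no H
  1 × O: no H
  Total hydrogens = 22.
Molecular formula: C13H22N2O

C13H22N2O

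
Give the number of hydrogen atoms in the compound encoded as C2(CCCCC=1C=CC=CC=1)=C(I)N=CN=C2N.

Hydrogens are implicit in SMILES; fill each atom to its normal valence:
  6 × C (aromatic): 1 H each → 6
  4 × C: 2 H each → 8
  4 × C (aromatic): no H
  2 × N (aromatic): no H
  1 × I: no H
  1 × N: 2 H
  Total hydrogens = 16.

16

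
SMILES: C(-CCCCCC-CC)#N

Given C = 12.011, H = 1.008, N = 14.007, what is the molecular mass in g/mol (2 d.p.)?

139.24

Molecular formula: C9H17N.
M = 9×12.011 + 17×1.008 + 1×14.007 = 139.24 g/mol.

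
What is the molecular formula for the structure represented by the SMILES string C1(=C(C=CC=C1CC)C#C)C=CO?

Heavy atoms from the SMILES: 12 C, 1 O.
Implicit hydrogens by atom environment:
  3 × C (aromatic): 1 H each → 3
  3 × C: 1 H each → 3
  3 × C (aromatic): no H
  1 × C: 3 H
  1 × C: 2 H
  1 × C: no H
  1 × O: 1 H
  Total hydrogens = 12.
Molecular formula: C12H12O

C12H12O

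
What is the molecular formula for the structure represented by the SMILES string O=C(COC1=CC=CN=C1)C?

Heavy atoms from the SMILES: 8 C, 1 N, 2 O.
Implicit hydrogens by atom environment:
  4 × C (aromatic): 1 H each → 4
  2 × O: no H
  1 × C: 3 H
  1 × C: 2 H
  1 × C (aromatic): no H
  1 × C: no H
  1 × N (aromatic): no H
  Total hydrogens = 9.
Molecular formula: C8H9NO2

C8H9NO2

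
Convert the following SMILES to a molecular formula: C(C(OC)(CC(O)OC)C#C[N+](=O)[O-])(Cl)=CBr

Heavy atoms from the SMILES: 1 Br, 9 C, 1 Cl, 1 N, 5 O.
Implicit hydrogens by atom environment:
  4 × C: no H
  3 × O: no H
  2 × C: 3 H each → 6
  2 × C: 1 H each → 2
  1 × Br: no H
  1 × C: 2 H
  1 × Cl: no H
  1 × N (charge +1): no H
  1 × O: 1 H
  1 × O (charge -1): no H
  Total hydrogens = 11.
Molecular formula: C9H11BrClNO5

C9H11BrClNO5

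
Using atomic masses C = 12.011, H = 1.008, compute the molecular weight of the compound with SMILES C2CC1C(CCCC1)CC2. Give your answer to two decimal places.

138.25

Molecular formula: C10H18.
M = 10×12.011 + 18×1.008 = 138.25 g/mol.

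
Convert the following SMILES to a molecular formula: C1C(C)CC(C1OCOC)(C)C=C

C11H20O2

Heavy atoms from the SMILES: 11 C, 2 O.
Implicit hydrogens by atom environment:
  4 × C: 2 H each → 8
  3 × C: 3 H each → 9
  3 × C: 1 H each → 3
  2 × O: no H
  1 × C: no H
  Total hydrogens = 20.
Molecular formula: C11H20O2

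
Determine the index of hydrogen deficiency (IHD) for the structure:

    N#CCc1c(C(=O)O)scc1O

Molecular formula from the SMILES: C7H5NO3S.
DoU = (2C + 2 + N − H − X)/2 = (2·7 + 2 + 1 − 5 − 0)/2 = 12/2 = 6.
(Structurally: 1 ring(s) + 5 π bond(s) = 6.)

6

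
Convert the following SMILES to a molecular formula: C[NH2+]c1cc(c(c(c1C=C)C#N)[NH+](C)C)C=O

Heavy atoms from the SMILES: 13 C, 3 N, 1 O.
Implicit hydrogens by atom environment:
  5 × C (aromatic): no H
  3 × C: 3 H each → 9
  2 × C: 1 H each → 2
  1 × C: 2 H
  1 × C (aromatic): 1 H
  1 × C: no H
  1 × N (charge +1): 2 H
  1 × N (charge +1): 1 H
  1 × N: no H
  1 × O: no H
  Total hydrogens = 17.
Net charge +2.
Molecular formula: [C13H17N3O]2+

[C13H17N3O]2+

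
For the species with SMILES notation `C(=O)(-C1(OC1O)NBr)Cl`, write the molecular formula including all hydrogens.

C3H3BrClNO3

Heavy atoms from the SMILES: 1 Br, 3 C, 1 Cl, 1 N, 3 O.
Implicit hydrogens by atom environment:
  2 × C: no H
  2 × O: no H
  1 × Br: no H
  1 × C: 1 H
  1 × Cl: no H
  1 × N: 1 H
  1 × O: 1 H
  Total hydrogens = 3.
Molecular formula: C3H3BrClNO3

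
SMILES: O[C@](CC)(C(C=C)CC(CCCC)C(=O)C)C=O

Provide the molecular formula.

Heavy atoms from the SMILES: 15 C, 3 O.
Implicit hydrogens by atom environment:
  6 × C: 2 H each → 12
  4 × C: 1 H each → 4
  3 × C: 3 H each → 9
  2 × C: no H
  2 × O: no H
  1 × O: 1 H
  Total hydrogens = 26.
Molecular formula: C15H26O3

C15H26O3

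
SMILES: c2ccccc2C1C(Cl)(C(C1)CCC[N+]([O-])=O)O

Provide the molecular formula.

C13H16ClNO3

Heavy atoms from the SMILES: 13 C, 1 Cl, 1 N, 3 O.
Implicit hydrogens by atom environment:
  5 × C (aromatic): 1 H each → 5
  4 × C: 2 H each → 8
  2 × C: 1 H each → 2
  1 × C: no H
  1 × C (aromatic): no H
  1 × Cl: no H
  1 × N (charge +1): no H
  1 × O: 1 H
  1 × O: no H
  1 × O (charge -1): no H
  Total hydrogens = 16.
Molecular formula: C13H16ClNO3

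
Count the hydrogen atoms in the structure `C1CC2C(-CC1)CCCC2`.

Hydrogens are implicit in SMILES; fill each atom to its normal valence:
  8 × C: 2 H each → 16
  2 × C: 1 H each → 2
  Total hydrogens = 18.

18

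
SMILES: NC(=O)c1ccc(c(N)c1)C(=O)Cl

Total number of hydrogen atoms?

Hydrogens are implicit in SMILES; fill each atom to its normal valence:
  3 × C (aromatic): 1 H each → 3
  3 × C (aromatic): no H
  2 × C: no H
  2 × N: 2 H each → 4
  2 × O: no H
  1 × Cl: no H
  Total hydrogens = 7.

7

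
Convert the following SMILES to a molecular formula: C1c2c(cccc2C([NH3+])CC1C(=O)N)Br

Heavy atoms from the SMILES: 1 Br, 11 C, 2 N, 1 O.
Implicit hydrogens by atom environment:
  3 × C (aromatic): 1 H each → 3
  3 × C (aromatic): no H
  2 × C: 2 H each → 4
  2 × C: 1 H each → 2
  1 × Br: no H
  1 × C: no H
  1 × N (charge +1): 3 H
  1 × N: 2 H
  1 × O: no H
  Total hydrogens = 14.
Net charge +1.
Molecular formula: C11H14BrN2O+

C11H14BrN2O+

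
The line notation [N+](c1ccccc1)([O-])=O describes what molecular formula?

C6H5NO2

Heavy atoms from the SMILES: 6 C, 1 N, 2 O.
Implicit hydrogens by atom environment:
  5 × C (aromatic): 1 H each → 5
  1 × C (aromatic): no H
  1 × N (charge +1): no H
  1 × O: no H
  1 × O (charge -1): no H
  Total hydrogens = 5.
Molecular formula: C6H5NO2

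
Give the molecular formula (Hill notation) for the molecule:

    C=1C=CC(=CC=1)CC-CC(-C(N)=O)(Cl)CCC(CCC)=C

C18H26ClNO

Heavy atoms from the SMILES: 18 C, 1 Cl, 1 N, 1 O.
Implicit hydrogens by atom environment:
  8 × C: 2 H each → 16
  5 × C (aromatic): 1 H each → 5
  3 × C: no H
  1 × C: 3 H
  1 × C (aromatic): no H
  1 × Cl: no H
  1 × N: 2 H
  1 × O: no H
  Total hydrogens = 26.
Molecular formula: C18H26ClNO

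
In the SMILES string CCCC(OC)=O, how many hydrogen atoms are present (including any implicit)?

10

Hydrogens are implicit in SMILES; fill each atom to its normal valence:
  2 × C: 3 H each → 6
  2 × C: 2 H each → 4
  2 × O: no H
  1 × C: no H
  Total hydrogens = 10.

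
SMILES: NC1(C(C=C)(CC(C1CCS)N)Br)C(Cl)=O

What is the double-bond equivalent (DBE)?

3

Molecular formula from the SMILES: C10H16BrClN2OS.
DoU = (2C + 2 + N − H − X)/2 = (2·10 + 2 + 2 − 16 − 2)/2 = 6/2 = 3.
(Structurally: 1 ring(s) + 2 π bond(s) = 3.)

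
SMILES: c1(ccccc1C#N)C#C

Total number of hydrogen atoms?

5

Hydrogens are implicit in SMILES; fill each atom to its normal valence:
  4 × C (aromatic): 1 H each → 4
  2 × C (aromatic): no H
  2 × C: no H
  1 × C: 1 H
  1 × N: no H
  Total hydrogens = 5.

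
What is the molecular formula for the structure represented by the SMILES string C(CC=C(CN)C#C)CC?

C9H15N

Heavy atoms from the SMILES: 9 C, 1 N.
Implicit hydrogens by atom environment:
  4 × C: 2 H each → 8
  2 × C: 1 H each → 2
  2 × C: no H
  1 × C: 3 H
  1 × N: 2 H
  Total hydrogens = 15.
Molecular formula: C9H15N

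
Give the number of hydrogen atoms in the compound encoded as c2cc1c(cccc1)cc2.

8

Hydrogens are implicit in SMILES; fill each atom to its normal valence:
  8 × C (aromatic): 1 H each → 8
  2 × C (aromatic): no H
  Total hydrogens = 8.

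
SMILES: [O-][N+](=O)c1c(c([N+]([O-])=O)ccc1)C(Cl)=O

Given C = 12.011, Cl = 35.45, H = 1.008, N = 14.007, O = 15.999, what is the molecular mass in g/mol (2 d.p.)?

230.56

Molecular formula: C7H3ClN2O5.
M = 7×12.011 + 1×35.45 + 3×1.008 + 2×14.007 + 5×15.999 = 230.56 g/mol.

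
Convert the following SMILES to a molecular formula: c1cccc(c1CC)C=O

C9H10O

Heavy atoms from the SMILES: 9 C, 1 O.
Implicit hydrogens by atom environment:
  4 × C (aromatic): 1 H each → 4
  2 × C (aromatic): no H
  1 × C: 3 H
  1 × C: 2 H
  1 × C: 1 H
  1 × O: no H
  Total hydrogens = 10.
Molecular formula: C9H10O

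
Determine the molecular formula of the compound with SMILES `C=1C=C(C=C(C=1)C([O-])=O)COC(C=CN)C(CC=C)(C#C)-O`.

Heavy atoms from the SMILES: 17 C, 1 N, 4 O.
Implicit hydrogens by atom environment:
  5 × C: 1 H each → 5
  4 × C (aromatic): 1 H each → 4
  3 × C: 2 H each → 6
  3 × C: no H
  2 × C (aromatic): no H
  2 × O: no H
  1 × N: 2 H
  1 × O: 1 H
  1 × O (charge -1): no H
  Total hydrogens = 18.
Net charge -1.
Molecular formula: C17H18NO4-

C17H18NO4-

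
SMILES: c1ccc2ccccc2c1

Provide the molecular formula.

C10H8

Heavy atoms from the SMILES: 10 C.
Implicit hydrogens by atom environment:
  8 × C (aromatic): 1 H each → 8
  2 × C (aromatic): no H
  Total hydrogens = 8.
Molecular formula: C10H8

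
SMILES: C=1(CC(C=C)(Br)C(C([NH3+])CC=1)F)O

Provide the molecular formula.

C9H14BrFNO+

Heavy atoms from the SMILES: 1 Br, 9 C, 1 F, 1 N, 1 O.
Implicit hydrogens by atom environment:
  4 × C: 1 H each → 4
  3 × C: 2 H each → 6
  2 × C: no H
  1 × Br: no H
  1 × F: no H
  1 × N (charge +1): 3 H
  1 × O: 1 H
  Total hydrogens = 14.
Net charge +1.
Molecular formula: C9H14BrFNO+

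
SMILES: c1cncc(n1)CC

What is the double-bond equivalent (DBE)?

Molecular formula from the SMILES: C6H8N2.
DoU = (2C + 2 + N − H − X)/2 = (2·6 + 2 + 2 − 8 − 0)/2 = 8/2 = 4.
(Structurally: 1 ring(s) + 3 π bond(s) = 4.)

4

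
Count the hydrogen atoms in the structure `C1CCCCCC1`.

Hydrogens are implicit in SMILES; fill each atom to its normal valence:
  7 × C: 2 H each → 14
  Total hydrogens = 14.

14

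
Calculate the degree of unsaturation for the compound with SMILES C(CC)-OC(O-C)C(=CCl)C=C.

Molecular formula from the SMILES: C9H15ClO2.
DoU = (2C + 2 + N − H − X)/2 = (2·9 + 2 + 0 − 15 − 1)/2 = 4/2 = 2.
(Structurally: 0 ring(s) + 2 π bond(s) = 2.)

2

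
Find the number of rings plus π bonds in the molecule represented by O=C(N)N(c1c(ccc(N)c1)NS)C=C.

Molecular formula from the SMILES: C9H12N4OS.
DoU = (2C + 2 + N − H − X)/2 = (2·9 + 2 + 4 − 12 − 0)/2 = 12/2 = 6.
(Structurally: 1 ring(s) + 5 π bond(s) = 6.)

6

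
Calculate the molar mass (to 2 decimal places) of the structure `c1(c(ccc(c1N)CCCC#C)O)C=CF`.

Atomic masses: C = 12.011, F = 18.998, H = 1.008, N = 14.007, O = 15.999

Molecular formula: C13H14FNO.
M = 13×12.011 + 1×18.998 + 14×1.008 + 1×14.007 + 1×15.999 = 219.26 g/mol.

219.26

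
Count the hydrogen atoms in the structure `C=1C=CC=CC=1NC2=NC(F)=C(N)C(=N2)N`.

Hydrogens are implicit in SMILES; fill each atom to its normal valence:
  5 × C (aromatic): 1 H each → 5
  5 × C (aromatic): no H
  2 × N: 2 H each → 4
  2 × N (aromatic): no H
  1 × F: no H
  1 × N: 1 H
  Total hydrogens = 10.

10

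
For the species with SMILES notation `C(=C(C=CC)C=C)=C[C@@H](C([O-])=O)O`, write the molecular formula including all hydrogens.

Heavy atoms from the SMILES: 10 C, 3 O.
Implicit hydrogens by atom environment:
  5 × C: 1 H each → 5
  3 × C: no H
  1 × C: 3 H
  1 × C: 2 H
  1 × O: 1 H
  1 × O: no H
  1 × O (charge -1): no H
  Total hydrogens = 11.
Net charge -1.
Molecular formula: C10H11O3-

C10H11O3-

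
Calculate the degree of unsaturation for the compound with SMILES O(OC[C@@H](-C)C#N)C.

2

Molecular formula from the SMILES: C5H9NO2.
DoU = (2C + 2 + N − H − X)/2 = (2·5 + 2 + 1 − 9 − 0)/2 = 4/2 = 2.
(Structurally: 0 ring(s) + 2 π bond(s) = 2.)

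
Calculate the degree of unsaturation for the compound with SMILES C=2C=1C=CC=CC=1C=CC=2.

7

Molecular formula from the SMILES: C10H8.
DoU = (2C + 2 + N − H − X)/2 = (2·10 + 2 + 0 − 8 − 0)/2 = 14/2 = 7.
(Structurally: 2 ring(s) + 5 π bond(s) = 7.)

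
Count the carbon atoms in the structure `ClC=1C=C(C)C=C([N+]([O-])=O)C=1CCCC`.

11

The symbol for carbon appears 11 times in the SMILES. (Cl is a single chlorine, not C + l.)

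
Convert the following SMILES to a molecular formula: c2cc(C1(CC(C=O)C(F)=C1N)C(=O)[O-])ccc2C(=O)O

C14H11FNO5-

Heavy atoms from the SMILES: 14 C, 1 F, 1 N, 5 O.
Implicit hydrogens by atom environment:
  5 × C: no H
  4 × C (aromatic): 1 H each → 4
  3 × O: no H
  2 × C: 1 H each → 2
  2 × C (aromatic): no H
  1 × C: 2 H
  1 × F: no H
  1 × N: 2 H
  1 × O: 1 H
  1 × O (charge -1): no H
  Total hydrogens = 11.
Net charge -1.
Molecular formula: C14H11FNO5-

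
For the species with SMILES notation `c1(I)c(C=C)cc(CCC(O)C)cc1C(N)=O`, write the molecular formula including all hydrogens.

C13H16INO2

Heavy atoms from the SMILES: 13 C, 1 I, 1 N, 2 O.
Implicit hydrogens by atom environment:
  4 × C (aromatic): no H
  3 × C: 2 H each → 6
  2 × C (aromatic): 1 H each → 2
  2 × C: 1 H each → 2
  1 × C: 3 H
  1 × C: no H
  1 × I: no H
  1 × N: 2 H
  1 × O: 1 H
  1 × O: no H
  Total hydrogens = 16.
Molecular formula: C13H16INO2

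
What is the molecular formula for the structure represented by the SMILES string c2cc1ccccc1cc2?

C10H8

Heavy atoms from the SMILES: 10 C.
Implicit hydrogens by atom environment:
  8 × C (aromatic): 1 H each → 8
  2 × C (aromatic): no H
  Total hydrogens = 8.
Molecular formula: C10H8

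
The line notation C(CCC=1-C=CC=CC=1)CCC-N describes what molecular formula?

C12H19N

Heavy atoms from the SMILES: 12 C, 1 N.
Implicit hydrogens by atom environment:
  6 × C: 2 H each → 12
  5 × C (aromatic): 1 H each → 5
  1 × C (aromatic): no H
  1 × N: 2 H
  Total hydrogens = 19.
Molecular formula: C12H19N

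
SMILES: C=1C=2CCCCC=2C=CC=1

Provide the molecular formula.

Heavy atoms from the SMILES: 10 C.
Implicit hydrogens by atom environment:
  4 × C: 2 H each → 8
  4 × C (aromatic): 1 H each → 4
  2 × C (aromatic): no H
  Total hydrogens = 12.
Molecular formula: C10H12

C10H12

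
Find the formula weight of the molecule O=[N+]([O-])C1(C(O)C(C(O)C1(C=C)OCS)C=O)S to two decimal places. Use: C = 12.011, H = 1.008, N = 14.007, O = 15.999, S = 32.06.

Molecular formula: C9H13NO6S2.
M = 9×12.011 + 13×1.008 + 1×14.007 + 6×15.999 + 2×32.06 = 295.32 g/mol.

295.32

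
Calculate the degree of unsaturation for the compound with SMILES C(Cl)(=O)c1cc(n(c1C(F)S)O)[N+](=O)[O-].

5

Molecular formula from the SMILES: C6H4ClFN2O4S.
DoU = (2C + 2 + N − H − X)/2 = (2·6 + 2 + 2 − 4 − 2)/2 = 10/2 = 5.
(Structurally: 1 ring(s) + 4 π bond(s) = 5.)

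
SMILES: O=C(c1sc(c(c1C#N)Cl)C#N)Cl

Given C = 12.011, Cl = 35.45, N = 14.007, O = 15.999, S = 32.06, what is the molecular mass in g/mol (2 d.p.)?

Molecular formula: C7Cl2N2OS.
M = 7×12.011 + 2×35.45 + 2×14.007 + 1×15.999 + 1×32.06 = 231.05 g/mol.

231.05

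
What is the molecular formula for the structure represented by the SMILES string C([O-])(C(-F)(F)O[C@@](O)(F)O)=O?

C3H2F3O5-

Heavy atoms from the SMILES: 3 C, 3 F, 5 O.
Implicit hydrogens by atom environment:
  3 × C: no H
  3 × F: no H
  2 × O: 1 H each → 2
  2 × O: no H
  1 × O (charge -1): no H
  Total hydrogens = 2.
Net charge -1.
Molecular formula: C3H2F3O5-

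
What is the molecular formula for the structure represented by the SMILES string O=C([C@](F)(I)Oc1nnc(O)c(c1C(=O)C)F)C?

C9H7F2IN2O4

Heavy atoms from the SMILES: 9 C, 2 F, 1 I, 2 N, 4 O.
Implicit hydrogens by atom environment:
  4 × C (aromatic): no H
  3 × C: no H
  3 × O: no H
  2 × C: 3 H each → 6
  2 × F: no H
  2 × N (aromatic): no H
  1 × I: no H
  1 × O: 1 H
  Total hydrogens = 7.
Molecular formula: C9H7F2IN2O4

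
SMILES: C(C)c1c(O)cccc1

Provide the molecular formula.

Heavy atoms from the SMILES: 8 C, 1 O.
Implicit hydrogens by atom environment:
  4 × C (aromatic): 1 H each → 4
  2 × C (aromatic): no H
  1 × C: 3 H
  1 × C: 2 H
  1 × O: 1 H
  Total hydrogens = 10.
Molecular formula: C8H10O

C8H10O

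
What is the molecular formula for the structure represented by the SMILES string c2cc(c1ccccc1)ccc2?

Heavy atoms from the SMILES: 12 C.
Implicit hydrogens by atom environment:
  10 × C (aromatic): 1 H each → 10
  2 × C (aromatic): no H
  Total hydrogens = 10.
Molecular formula: C12H10

C12H10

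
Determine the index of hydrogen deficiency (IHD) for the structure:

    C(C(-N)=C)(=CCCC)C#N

4

Molecular formula from the SMILES: C8H12N2.
DoU = (2C + 2 + N − H − X)/2 = (2·8 + 2 + 2 − 12 − 0)/2 = 8/2 = 4.
(Structurally: 0 ring(s) + 4 π bond(s) = 4.)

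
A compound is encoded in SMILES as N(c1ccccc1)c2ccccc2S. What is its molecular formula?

Heavy atoms from the SMILES: 12 C, 1 N, 1 S.
Implicit hydrogens by atom environment:
  9 × C (aromatic): 1 H each → 9
  3 × C (aromatic): no H
  1 × N: 1 H
  1 × S: 1 H
  Total hydrogens = 11.
Molecular formula: C12H11NS

C12H11NS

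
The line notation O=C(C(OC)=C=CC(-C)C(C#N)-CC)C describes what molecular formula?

Heavy atoms from the SMILES: 12 C, 1 N, 2 O.
Implicit hydrogens by atom environment:
  4 × C: 3 H each → 12
  4 × C: no H
  3 × C: 1 H each → 3
  2 × O: no H
  1 × C: 2 H
  1 × N: no H
  Total hydrogens = 17.
Molecular formula: C12H17NO2

C12H17NO2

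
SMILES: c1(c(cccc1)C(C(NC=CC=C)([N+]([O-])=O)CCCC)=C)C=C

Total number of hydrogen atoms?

Hydrogens are implicit in SMILES; fill each atom to its normal valence:
  6 × C: 2 H each → 12
  4 × C (aromatic): 1 H each → 4
  4 × C: 1 H each → 4
  2 × C: no H
  2 × C (aromatic): no H
  1 × C: 3 H
  1 × N: 1 H
  1 × N (charge +1): no H
  1 × O: no H
  1 × O (charge -1): no H
  Total hydrogens = 24.

24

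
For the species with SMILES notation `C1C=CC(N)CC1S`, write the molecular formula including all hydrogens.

C6H11NS

Heavy atoms from the SMILES: 6 C, 1 N, 1 S.
Implicit hydrogens by atom environment:
  4 × C: 1 H each → 4
  2 × C: 2 H each → 4
  1 × N: 2 H
  1 × S: 1 H
  Total hydrogens = 11.
Molecular formula: C6H11NS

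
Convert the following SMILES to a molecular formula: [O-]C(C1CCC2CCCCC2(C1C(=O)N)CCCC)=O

C16H26NO3-

Heavy atoms from the SMILES: 16 C, 1 N, 3 O.
Implicit hydrogens by atom environment:
  9 × C: 2 H each → 18
  3 × C: 1 H each → 3
  3 × C: no H
  2 × O: no H
  1 × C: 3 H
  1 × N: 2 H
  1 × O (charge -1): no H
  Total hydrogens = 26.
Net charge -1.
Molecular formula: C16H26NO3-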